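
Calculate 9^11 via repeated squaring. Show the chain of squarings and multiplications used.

Computing 9^11 by squaring (build up from 9^1; each line after the first costs one multiplication):

9^1 = 9
9^2 = (9^1)^2 = 9^2 = 81
9^4 = (9^2)^2 = 81^2 = 6561
9^5 = 9 * 9^4 = 9 * 6561 = 59049
9^10 = (9^5)^2 = 59049^2 = 3486784401
9^11 = 9 * 9^10 = 9 * 3486784401 = 31381059609

Result: 31381059609
Multiplications needed: 5 (5 lines after 9^1)

9^11 = 31381059609. Using exponentiation by squaring, this requires 5 multiplications. The key idea: if the exponent is even, square the half-power; if odd, multiply by the base once.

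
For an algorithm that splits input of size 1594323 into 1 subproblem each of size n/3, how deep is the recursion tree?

For divide and conquer with division factor 3:

Problem sizes at each level:
Level 0: 1594323
Level 1: 531441
Level 2: 177147
Level 3: 59049
Level 4: 19683
Level 5: 6561
Level 6: 2187
Level 7: 729
Level 8: 243
Level 9: 81
Level 10: 27
Level 11: 9
Level 12: 3
Level 13: 1

The root is level 0 and the size-1 base case is level 13 (the tree spans levels 0 through 13, i.e. 14 levels counting the root), so the depth is the number of divisions: log_3(1594323) = 13

The recursion tree depth is log_3(1594323) = 13. At each level, the problem size is divided by 3, so it takes 13 divisions to reduce to a base case of size 1. The algorithm makes 1 recursive call at each level.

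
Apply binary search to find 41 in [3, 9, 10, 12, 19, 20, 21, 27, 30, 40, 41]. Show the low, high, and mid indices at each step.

Binary search for 41 in [3, 9, 10, 12, 19, 20, 21, 27, 30, 40, 41]:

lo=0, hi=10, mid=5, arr[mid]=20 -> 20 < 41, search right half
lo=6, hi=10, mid=8, arr[mid]=30 -> 30 < 41, search right half
lo=9, hi=10, mid=9, arr[mid]=40 -> 40 < 41, search right half
lo=10, hi=10, mid=10, arr[mid]=41 -> Found target at index 10!

Binary search finds 41 at index 10 after 4 comparisons. The search repeatedly halves the search space by comparing with the middle element.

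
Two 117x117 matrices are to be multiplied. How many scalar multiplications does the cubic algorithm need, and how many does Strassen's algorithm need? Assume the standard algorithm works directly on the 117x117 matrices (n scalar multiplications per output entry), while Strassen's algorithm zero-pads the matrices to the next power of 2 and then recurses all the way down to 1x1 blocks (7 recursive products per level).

Matrix multiplication for 117x117 matrices:

Strassen's algorithm requires power-of-2 dimensions. Pad 117x117 to 128x128 (next power of 2).

Standard algorithm: 117^3 = 1601613 multiplications
Strassen's algorithm: 7^(log2(128)) = 7^7 = 823543 multiplications
Savings: 1601613 - 823543 = 778070 multiplications

Standard: 1601613 multiplications (117^3). Strassen: 823543 multiplications (7^7, after padding to 128x128). Strassen reduces 8 recursive multiplications to 7 at each level.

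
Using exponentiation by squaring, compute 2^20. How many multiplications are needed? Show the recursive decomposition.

Computing 2^20 by squaring (build up from 2^1; each line after the first costs one multiplication):

2^1 = 2
2^2 = (2^1)^2 = 2^2 = 4
2^4 = (2^2)^2 = 4^2 = 16
2^5 = 2 * 2^4 = 2 * 16 = 32
2^10 = (2^5)^2 = 32^2 = 1024
2^20 = (2^10)^2 = 1024^2 = 1048576

Result: 1048576
Multiplications needed: 5 (5 lines after 2^1)

2^20 = 1048576. Using exponentiation by squaring, this requires 5 multiplications. The key idea: if the exponent is even, square the half-power; if odd, multiply by the base once.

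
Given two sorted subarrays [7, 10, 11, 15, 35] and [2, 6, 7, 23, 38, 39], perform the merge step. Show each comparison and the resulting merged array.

Merging process:

Compare 7 vs 2: take 2 from right. Merged: [2]
Compare 7 vs 6: take 6 from right. Merged: [2, 6]
Compare 7 vs 7: take 7 from left. Merged: [2, 6, 7]
Compare 10 vs 7: take 7 from right. Merged: [2, 6, 7, 7]
Compare 10 vs 23: take 10 from left. Merged: [2, 6, 7, 7, 10]
Compare 11 vs 23: take 11 from left. Merged: [2, 6, 7, 7, 10, 11]
Compare 15 vs 23: take 15 from left. Merged: [2, 6, 7, 7, 10, 11, 15]
Compare 35 vs 23: take 23 from right. Merged: [2, 6, 7, 7, 10, 11, 15, 23]
Compare 35 vs 38: take 35 from left. Merged: [2, 6, 7, 7, 10, 11, 15, 23, 35]
Append remaining from right: [38, 39]. Merged: [2, 6, 7, 7, 10, 11, 15, 23, 35, 38, 39]

Final merged array: [2, 6, 7, 7, 10, 11, 15, 23, 35, 38, 39]
Total comparisons: 9

The merged array is [2, 6, 7, 7, 10, 11, 15, 23, 35, 38, 39], requiring 9 comparisons. The merge step runs in O(n) time where n is the total number of elements.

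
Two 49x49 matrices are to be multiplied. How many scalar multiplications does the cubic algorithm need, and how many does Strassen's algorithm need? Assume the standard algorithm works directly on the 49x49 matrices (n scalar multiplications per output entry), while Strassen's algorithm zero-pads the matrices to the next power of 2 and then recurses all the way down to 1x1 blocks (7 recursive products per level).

Matrix multiplication for 49x49 matrices:

Strassen's algorithm requires power-of-2 dimensions. Pad 49x49 to 64x64 (next power of 2).

Standard algorithm: 49^3 = 117649 multiplications
Strassen's algorithm: 7^(log2(64)) = 7^6 = 117649 multiplications
Savings: 117649 - 117649 = 0 multiplications

Standard: 117649 multiplications (49^3). Strassen: 117649 multiplications (7^6, after padding to 64x64). Strassen reduces 8 recursive multiplications to 7 at each level.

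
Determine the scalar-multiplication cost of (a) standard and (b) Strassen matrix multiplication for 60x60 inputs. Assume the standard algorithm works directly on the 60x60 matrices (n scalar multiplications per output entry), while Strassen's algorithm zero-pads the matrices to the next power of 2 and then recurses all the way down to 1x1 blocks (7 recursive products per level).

Matrix multiplication for 60x60 matrices:

Strassen's algorithm requires power-of-2 dimensions. Pad 60x60 to 64x64 (next power of 2).

Standard algorithm: 60^3 = 216000 multiplications
Strassen's algorithm: 7^(log2(64)) = 7^6 = 117649 multiplications
Savings: 216000 - 117649 = 98351 multiplications

Standard: 216000 multiplications (60^3). Strassen: 117649 multiplications (7^6, after padding to 64x64). Strassen reduces 8 recursive multiplications to 7 at each level.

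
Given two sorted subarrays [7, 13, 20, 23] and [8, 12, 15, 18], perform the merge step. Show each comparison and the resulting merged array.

Merging process:

Compare 7 vs 8: take 7 from left. Merged: [7]
Compare 13 vs 8: take 8 from right. Merged: [7, 8]
Compare 13 vs 12: take 12 from right. Merged: [7, 8, 12]
Compare 13 vs 15: take 13 from left. Merged: [7, 8, 12, 13]
Compare 20 vs 15: take 15 from right. Merged: [7, 8, 12, 13, 15]
Compare 20 vs 18: take 18 from right. Merged: [7, 8, 12, 13, 15, 18]
Append remaining from left: [20, 23]. Merged: [7, 8, 12, 13, 15, 18, 20, 23]

Final merged array: [7, 8, 12, 13, 15, 18, 20, 23]
Total comparisons: 6

The merged array is [7, 8, 12, 13, 15, 18, 20, 23], requiring 6 comparisons. The merge step runs in O(n) time where n is the total number of elements.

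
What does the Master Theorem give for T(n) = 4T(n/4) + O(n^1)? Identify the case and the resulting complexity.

Master Theorem for T(n) = 4T(n/4) + O(n^1):

a = 4, b = 4, c = 1
log_b(a) = log_4(4) = 1.0000

Case 2: c = 1 = log_4(4) = 1.0000
T(n) = O(n^1 log n) = O(n log n)

For T(n) = 4T(n/4) + O(n^1): log_4(4) = 1.0000. This is Case 2 of the Master Theorem (c = log_b(a), equal work at all levels), giving O(n log n).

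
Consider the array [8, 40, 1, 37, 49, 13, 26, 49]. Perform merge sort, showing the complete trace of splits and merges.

Merge sort trace:

Split: [8, 40, 1, 37, 49, 13, 26, 49] -> [8, 40, 1, 37] and [49, 13, 26, 49]
  Split: [8, 40, 1, 37] -> [8, 40] and [1, 37]
    Split: [8, 40] -> [8] and [40]
    Merge: [8] + [40] -> [8, 40]
    Split: [1, 37] -> [1] and [37]
    Merge: [1] + [37] -> [1, 37]
  Merge: [8, 40] + [1, 37] -> [1, 8, 37, 40]
  Split: [49, 13, 26, 49] -> [49, 13] and [26, 49]
    Split: [49, 13] -> [49] and [13]
    Merge: [49] + [13] -> [13, 49]
    Split: [26, 49] -> [26] and [49]
    Merge: [26] + [49] -> [26, 49]
  Merge: [13, 49] + [26, 49] -> [13, 26, 49, 49]
Merge: [1, 8, 37, 40] + [13, 26, 49, 49] -> [1, 8, 13, 26, 37, 40, 49, 49]

Final sorted array: [1, 8, 13, 26, 37, 40, 49, 49]

The merge sort proceeds by recursively splitting the array and merging sorted halves.
After all merges, the sorted array is [1, 8, 13, 26, 37, 40, 49, 49].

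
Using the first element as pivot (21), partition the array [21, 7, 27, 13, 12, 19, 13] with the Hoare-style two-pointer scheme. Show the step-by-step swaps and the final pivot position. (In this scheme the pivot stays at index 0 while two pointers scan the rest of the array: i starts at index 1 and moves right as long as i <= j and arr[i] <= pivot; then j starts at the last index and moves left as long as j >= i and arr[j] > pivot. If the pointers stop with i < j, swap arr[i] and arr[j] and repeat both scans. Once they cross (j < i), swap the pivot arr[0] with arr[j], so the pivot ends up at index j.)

Hoare-style two-pointer partition with pivot = 21:

Initial array: [21, 7, 27, 13, 12, 19, 13]

Pointers start at i = 1, j = 6.
i stops at index 2 (arr[2]=27 > 21), j stops at index 6 (arr[6]=13 <= 21): swap arr[2] and arr[6], array becomes [21, 7, 13, 13, 12, 19, 27]
i ends at 6, j ends at 5: the pointers have crossed (j < i), so scanning stops.

Swap pivot arr[0] with arr[5] to place pivot at position 5: [19, 7, 13, 13, 12, 21, 27]
Pivot position: 5

After partitioning with pivot 21, the array becomes [19, 7, 13, 13, 12, 21, 27]. The pivot is placed at index 5. All elements to the left of the pivot are <= 21, and all elements to the right are > 21.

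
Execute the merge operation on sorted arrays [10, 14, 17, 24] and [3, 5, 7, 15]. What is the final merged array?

Merging process:

Compare 10 vs 3: take 3 from right. Merged: [3]
Compare 10 vs 5: take 5 from right. Merged: [3, 5]
Compare 10 vs 7: take 7 from right. Merged: [3, 5, 7]
Compare 10 vs 15: take 10 from left. Merged: [3, 5, 7, 10]
Compare 14 vs 15: take 14 from left. Merged: [3, 5, 7, 10, 14]
Compare 17 vs 15: take 15 from right. Merged: [3, 5, 7, 10, 14, 15]
Append remaining from left: [17, 24]. Merged: [3, 5, 7, 10, 14, 15, 17, 24]

Final merged array: [3, 5, 7, 10, 14, 15, 17, 24]
Total comparisons: 6

The merged array is [3, 5, 7, 10, 14, 15, 17, 24], requiring 6 comparisons. The merge step runs in O(n) time where n is the total number of elements.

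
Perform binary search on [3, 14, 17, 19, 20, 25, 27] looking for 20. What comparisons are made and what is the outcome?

Binary search for 20 in [3, 14, 17, 19, 20, 25, 27]:

lo=0, hi=6, mid=3, arr[mid]=19 -> 19 < 20, search right half
lo=4, hi=6, mid=5, arr[mid]=25 -> 25 > 20, search left half
lo=4, hi=4, mid=4, arr[mid]=20 -> Found target at index 4!

Binary search finds 20 at index 4 after 3 comparisons. The search repeatedly halves the search space by comparing with the middle element.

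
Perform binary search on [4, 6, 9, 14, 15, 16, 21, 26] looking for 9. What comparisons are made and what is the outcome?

Binary search for 9 in [4, 6, 9, 14, 15, 16, 21, 26]:

lo=0, hi=7, mid=3, arr[mid]=14 -> 14 > 9, search left half
lo=0, hi=2, mid=1, arr[mid]=6 -> 6 < 9, search right half
lo=2, hi=2, mid=2, arr[mid]=9 -> Found target at index 2!

Binary search finds 9 at index 2 after 3 comparisons. The search repeatedly halves the search space by comparing with the middle element.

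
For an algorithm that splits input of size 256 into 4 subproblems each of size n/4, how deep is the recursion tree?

For divide and conquer with division factor 4:

Problem sizes at each level:
Level 0: 256
Level 1: 64
Level 2: 16
Level 3: 4
Level 4: 1

The root is level 0 and the size-1 base case is level 4 (the tree spans levels 0 through 4, i.e. 5 levels counting the root), so the depth is the number of divisions: log_4(256) = 4

The recursion tree depth is log_4(256) = 4. At each level, the problem size is divided by 4, so it takes 4 divisions to reduce to a base case of size 1. The algorithm makes 4 recursive calls at each level.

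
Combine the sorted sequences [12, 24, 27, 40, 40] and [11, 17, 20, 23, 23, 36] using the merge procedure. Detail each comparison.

Merging process:

Compare 12 vs 11: take 11 from right. Merged: [11]
Compare 12 vs 17: take 12 from left. Merged: [11, 12]
Compare 24 vs 17: take 17 from right. Merged: [11, 12, 17]
Compare 24 vs 20: take 20 from right. Merged: [11, 12, 17, 20]
Compare 24 vs 23: take 23 from right. Merged: [11, 12, 17, 20, 23]
Compare 24 vs 23: take 23 from right. Merged: [11, 12, 17, 20, 23, 23]
Compare 24 vs 36: take 24 from left. Merged: [11, 12, 17, 20, 23, 23, 24]
Compare 27 vs 36: take 27 from left. Merged: [11, 12, 17, 20, 23, 23, 24, 27]
Compare 40 vs 36: take 36 from right. Merged: [11, 12, 17, 20, 23, 23, 24, 27, 36]
Append remaining from left: [40, 40]. Merged: [11, 12, 17, 20, 23, 23, 24, 27, 36, 40, 40]

Final merged array: [11, 12, 17, 20, 23, 23, 24, 27, 36, 40, 40]
Total comparisons: 9

The merged array is [11, 12, 17, 20, 23, 23, 24, 27, 36, 40, 40], requiring 9 comparisons. The merge step runs in O(n) time where n is the total number of elements.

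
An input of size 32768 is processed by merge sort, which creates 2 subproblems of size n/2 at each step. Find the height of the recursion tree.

For divide and conquer with division factor 2:

Problem sizes at each level:
Level 0: 32768
Level 1: 16384
Level 2: 8192
Level 3: 4096
Level 4: 2048
Level 5: 1024
Level 6: 512
Level 7: 256
Level 8: 128
Level 9: 64
Level 10: 32
Level 11: 16
Level 12: 8
Level 13: 4
Level 14: 2
Level 15: 1

The root is level 0 and the size-1 base case is level 15 (the tree spans levels 0 through 15, i.e. 16 levels counting the root), so the depth is the number of divisions: log_2(32768) = 15

The recursion tree depth is log_2(32768) = 15. At each level, the problem size is divided by 2, so it takes 15 divisions to reduce to a base case of size 1. The algorithm makes 2 recursive calls at each level.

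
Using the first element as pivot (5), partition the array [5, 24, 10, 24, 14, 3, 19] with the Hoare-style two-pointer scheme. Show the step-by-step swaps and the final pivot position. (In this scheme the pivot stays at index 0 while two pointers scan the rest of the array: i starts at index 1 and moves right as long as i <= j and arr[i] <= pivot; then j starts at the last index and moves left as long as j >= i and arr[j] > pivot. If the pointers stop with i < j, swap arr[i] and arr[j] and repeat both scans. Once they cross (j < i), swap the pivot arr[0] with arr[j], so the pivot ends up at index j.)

Hoare-style two-pointer partition with pivot = 5:

Initial array: [5, 24, 10, 24, 14, 3, 19]

Pointers start at i = 1, j = 6.
i stops at index 1 (arr[1]=24 > 5), j stops at index 5 (arr[5]=3 <= 5): swap arr[1] and arr[5], array becomes [5, 3, 10, 24, 14, 24, 19]
i ends at 2, j ends at 1: the pointers have crossed (j < i), so scanning stops.

Swap pivot arr[0] with arr[1] to place pivot at position 1: [3, 5, 10, 24, 14, 24, 19]
Pivot position: 1

After partitioning with pivot 5, the array becomes [3, 5, 10, 24, 14, 24, 19]. The pivot is placed at index 1. All elements to the left of the pivot are <= 5, and all elements to the right are > 5.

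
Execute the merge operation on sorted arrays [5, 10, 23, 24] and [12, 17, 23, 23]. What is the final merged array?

Merging process:

Compare 5 vs 12: take 5 from left. Merged: [5]
Compare 10 vs 12: take 10 from left. Merged: [5, 10]
Compare 23 vs 12: take 12 from right. Merged: [5, 10, 12]
Compare 23 vs 17: take 17 from right. Merged: [5, 10, 12, 17]
Compare 23 vs 23: take 23 from left. Merged: [5, 10, 12, 17, 23]
Compare 24 vs 23: take 23 from right. Merged: [5, 10, 12, 17, 23, 23]
Compare 24 vs 23: take 23 from right. Merged: [5, 10, 12, 17, 23, 23, 23]
Append remaining from left: [24]. Merged: [5, 10, 12, 17, 23, 23, 23, 24]

Final merged array: [5, 10, 12, 17, 23, 23, 23, 24]
Total comparisons: 7

The merged array is [5, 10, 12, 17, 23, 23, 23, 24], requiring 7 comparisons. The merge step runs in O(n) time where n is the total number of elements.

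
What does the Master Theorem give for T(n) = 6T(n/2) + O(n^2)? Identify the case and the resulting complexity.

Master Theorem for T(n) = 6T(n/2) + O(n^2):

a = 6, b = 2, c = 2
log_b(a) = log_2(6) = 2.5850

Case 1: c = 2 < log_2(6) = 2.5850
T(n) = O(n^(log_2 6))

For T(n) = 6T(n/2) + O(n^2): log_2(6) = 2.5850. This is Case 1 of the Master Theorem (c < log_b(a), work dominated by leaves), giving O(n^(log_2 6)).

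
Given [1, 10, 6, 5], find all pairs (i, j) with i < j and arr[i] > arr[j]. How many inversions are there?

Finding inversions in [1, 10, 6, 5]:

(1, 2): arr[1]=10 > arr[2]=6
(1, 3): arr[1]=10 > arr[3]=5
(2, 3): arr[2]=6 > arr[3]=5

Total inversions: 3

The array has 3 inversion(s): (1,2), (1,3), (2,3). Each pair (i,j) satisfies i < j and arr[i] > arr[j].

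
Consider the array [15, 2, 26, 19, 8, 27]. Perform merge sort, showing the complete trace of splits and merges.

Merge sort trace:

Split: [15, 2, 26, 19, 8, 27] -> [15, 2, 26] and [19, 8, 27]
  Split: [15, 2, 26] -> [15] and [2, 26]
    Split: [2, 26] -> [2] and [26]
    Merge: [2] + [26] -> [2, 26]
  Merge: [15] + [2, 26] -> [2, 15, 26]
  Split: [19, 8, 27] -> [19] and [8, 27]
    Split: [8, 27] -> [8] and [27]
    Merge: [8] + [27] -> [8, 27]
  Merge: [19] + [8, 27] -> [8, 19, 27]
Merge: [2, 15, 26] + [8, 19, 27] -> [2, 8, 15, 19, 26, 27]

Final sorted array: [2, 8, 15, 19, 26, 27]

The merge sort proceeds by recursively splitting the array and merging sorted halves.
After all merges, the sorted array is [2, 8, 15, 19, 26, 27].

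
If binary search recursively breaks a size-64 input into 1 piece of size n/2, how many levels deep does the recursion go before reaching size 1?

For divide and conquer with division factor 2:

Problem sizes at each level:
Level 0: 64
Level 1: 32
Level 2: 16
Level 3: 8
Level 4: 4
Level 5: 2
Level 6: 1

The root is level 0 and the size-1 base case is level 6 (the tree spans levels 0 through 6, i.e. 7 levels counting the root), so the depth is the number of divisions: log_2(64) = 6

The recursion tree depth is log_2(64) = 6. At each level, the problem size is divided by 2, so it takes 6 divisions to reduce to a base case of size 1. The algorithm makes 1 recursive call at each level.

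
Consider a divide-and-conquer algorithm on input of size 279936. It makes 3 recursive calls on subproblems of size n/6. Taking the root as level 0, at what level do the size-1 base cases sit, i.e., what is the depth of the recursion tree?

For divide and conquer with division factor 6:

Problem sizes at each level:
Level 0: 279936
Level 1: 46656
Level 2: 7776
Level 3: 1296
Level 4: 216
Level 5: 36
Level 6: 6
Level 7: 1

The root is level 0 and the size-1 base case is level 7 (the tree spans levels 0 through 7, i.e. 8 levels counting the root), so the depth is the number of divisions: log_6(279936) = 7

The recursion tree depth is log_6(279936) = 7. At each level, the problem size is divided by 6, so it takes 7 divisions to reduce to a base case of size 1. The algorithm makes 3 recursive calls at each level.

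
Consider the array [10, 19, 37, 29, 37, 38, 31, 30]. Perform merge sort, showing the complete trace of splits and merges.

Merge sort trace:

Split: [10, 19, 37, 29, 37, 38, 31, 30] -> [10, 19, 37, 29] and [37, 38, 31, 30]
  Split: [10, 19, 37, 29] -> [10, 19] and [37, 29]
    Split: [10, 19] -> [10] and [19]
    Merge: [10] + [19] -> [10, 19]
    Split: [37, 29] -> [37] and [29]
    Merge: [37] + [29] -> [29, 37]
  Merge: [10, 19] + [29, 37] -> [10, 19, 29, 37]
  Split: [37, 38, 31, 30] -> [37, 38] and [31, 30]
    Split: [37, 38] -> [37] and [38]
    Merge: [37] + [38] -> [37, 38]
    Split: [31, 30] -> [31] and [30]
    Merge: [31] + [30] -> [30, 31]
  Merge: [37, 38] + [30, 31] -> [30, 31, 37, 38]
Merge: [10, 19, 29, 37] + [30, 31, 37, 38] -> [10, 19, 29, 30, 31, 37, 37, 38]

Final sorted array: [10, 19, 29, 30, 31, 37, 37, 38]

The merge sort proceeds by recursively splitting the array and merging sorted halves.
After all merges, the sorted array is [10, 19, 29, 30, 31, 37, 37, 38].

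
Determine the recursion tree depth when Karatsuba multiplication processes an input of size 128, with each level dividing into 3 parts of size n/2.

For divide and conquer with division factor 2:

Problem sizes at each level:
Level 0: 128
Level 1: 64
Level 2: 32
Level 3: 16
Level 4: 8
Level 5: 4
Level 6: 2
Level 7: 1

The root is level 0 and the size-1 base case is level 7 (the tree spans levels 0 through 7, i.e. 8 levels counting the root), so the depth is the number of divisions: log_2(128) = 7

The recursion tree depth is log_2(128) = 7. At each level, the problem size is divided by 2, so it takes 7 divisions to reduce to a base case of size 1. The algorithm makes 3 recursive calls at each level.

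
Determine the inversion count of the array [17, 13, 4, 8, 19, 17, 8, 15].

Finding inversions in [17, 13, 4, 8, 19, 17, 8, 15]:

(0, 1): arr[0]=17 > arr[1]=13
(0, 2): arr[0]=17 > arr[2]=4
(0, 3): arr[0]=17 > arr[3]=8
(0, 6): arr[0]=17 > arr[6]=8
(0, 7): arr[0]=17 > arr[7]=15
(1, 2): arr[1]=13 > arr[2]=4
(1, 3): arr[1]=13 > arr[3]=8
(1, 6): arr[1]=13 > arr[6]=8
(4, 5): arr[4]=19 > arr[5]=17
(4, 6): arr[4]=19 > arr[6]=8
(4, 7): arr[4]=19 > arr[7]=15
(5, 6): arr[5]=17 > arr[6]=8
(5, 7): arr[5]=17 > arr[7]=15

Total inversions: 13

The array has 13 inversion(s): (0,1), (0,2), (0,3), (0,6), (0,7), (1,2), (1,3), (1,6), (4,5), (4,6), (4,7), (5,6), (5,7). Each pair (i,j) satisfies i < j and arr[i] > arr[j].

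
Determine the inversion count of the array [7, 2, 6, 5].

Finding inversions in [7, 2, 6, 5]:

(0, 1): arr[0]=7 > arr[1]=2
(0, 2): arr[0]=7 > arr[2]=6
(0, 3): arr[0]=7 > arr[3]=5
(2, 3): arr[2]=6 > arr[3]=5

Total inversions: 4

The array has 4 inversion(s): (0,1), (0,2), (0,3), (2,3). Each pair (i,j) satisfies i < j and arr[i] > arr[j].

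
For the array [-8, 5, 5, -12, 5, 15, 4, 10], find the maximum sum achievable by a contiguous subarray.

Using Kadane's algorithm on [-8, 5, 5, -12, 5, 15, 4, 10]:

Scanning through the array:
Position 1 (value 5): max_ending_here = 5, max_so_far = 5
Position 2 (value 5): max_ending_here = 10, max_so_far = 10
Position 3 (value -12): max_ending_here = -2, max_so_far = 10
Position 4 (value 5): max_ending_here = 5, max_so_far = 10
Position 5 (value 15): max_ending_here = 20, max_so_far = 20
Position 6 (value 4): max_ending_here = 24, max_so_far = 24
Position 7 (value 10): max_ending_here = 34, max_so_far = 34

Maximum subarray: [5, 15, 4, 10]
Maximum sum: 34

The maximum subarray is [5, 15, 4, 10] with sum 34. This subarray runs from index 4 to index 7.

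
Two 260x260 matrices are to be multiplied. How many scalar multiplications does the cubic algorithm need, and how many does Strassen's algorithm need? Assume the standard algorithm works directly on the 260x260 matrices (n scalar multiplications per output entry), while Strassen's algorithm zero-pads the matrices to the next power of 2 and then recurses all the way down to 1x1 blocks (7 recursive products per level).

Matrix multiplication for 260x260 matrices:

Strassen's algorithm requires power-of-2 dimensions. Pad 260x260 to 512x512 (next power of 2).

Standard algorithm: 260^3 = 17576000 multiplications
Strassen's algorithm: 7^(log2(512)) = 7^9 = 40353607 multiplications
Difference: 17576000 - 40353607 = -22777607 (Strassen uses MORE here due to padding overhead — for small or just-over-power-of-2 n, padding can outweigh the per-level savings)

Standard: 17576000 multiplications (260^3). Strassen: 40353607 multiplications (7^9, after padding to 512x512). Strassen reduces 8 recursive multiplications to 7 at each level.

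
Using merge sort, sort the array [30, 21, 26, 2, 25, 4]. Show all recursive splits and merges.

Merge sort trace:

Split: [30, 21, 26, 2, 25, 4] -> [30, 21, 26] and [2, 25, 4]
  Split: [30, 21, 26] -> [30] and [21, 26]
    Split: [21, 26] -> [21] and [26]
    Merge: [21] + [26] -> [21, 26]
  Merge: [30] + [21, 26] -> [21, 26, 30]
  Split: [2, 25, 4] -> [2] and [25, 4]
    Split: [25, 4] -> [25] and [4]
    Merge: [25] + [4] -> [4, 25]
  Merge: [2] + [4, 25] -> [2, 4, 25]
Merge: [21, 26, 30] + [2, 4, 25] -> [2, 4, 21, 25, 26, 30]

Final sorted array: [2, 4, 21, 25, 26, 30]

The merge sort proceeds by recursively splitting the array and merging sorted halves.
After all merges, the sorted array is [2, 4, 21, 25, 26, 30].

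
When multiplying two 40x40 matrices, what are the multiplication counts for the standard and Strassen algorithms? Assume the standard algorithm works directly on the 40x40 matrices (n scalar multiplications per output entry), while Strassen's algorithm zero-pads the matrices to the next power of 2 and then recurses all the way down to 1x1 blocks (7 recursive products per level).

Matrix multiplication for 40x40 matrices:

Strassen's algorithm requires power-of-2 dimensions. Pad 40x40 to 64x64 (next power of 2).

Standard algorithm: 40^3 = 64000 multiplications
Strassen's algorithm: 7^(log2(64)) = 7^6 = 117649 multiplications
Difference: 64000 - 117649 = -53649 (Strassen uses MORE here due to padding overhead — for small or just-over-power-of-2 n, padding can outweigh the per-level savings)

Standard: 64000 multiplications (40^3). Strassen: 117649 multiplications (7^6, after padding to 64x64). Strassen reduces 8 recursive multiplications to 7 at each level.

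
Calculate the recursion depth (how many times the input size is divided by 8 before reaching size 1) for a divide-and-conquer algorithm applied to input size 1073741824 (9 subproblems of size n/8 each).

For divide and conquer with division factor 8:

Problem sizes at each level:
Level 0: 1073741824
Level 1: 134217728
Level 2: 16777216
Level 3: 2097152
Level 4: 262144
Level 5: 32768
Level 6: 4096
Level 7: 512
Level 8: 64
Level 9: 8
Level 10: 1

The root is level 0 and the size-1 base case is level 10 (the tree spans levels 0 through 10, i.e. 11 levels counting the root), so the depth is the number of divisions: log_8(1073741824) = 10

The recursion tree depth is log_8(1073741824) = 10. At each level, the problem size is divided by 8, so it takes 10 divisions to reduce to a base case of size 1. The algorithm makes 9 recursive calls at each level.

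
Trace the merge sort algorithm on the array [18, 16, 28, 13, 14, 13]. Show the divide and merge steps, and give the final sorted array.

Merge sort trace:

Split: [18, 16, 28, 13, 14, 13] -> [18, 16, 28] and [13, 14, 13]
  Split: [18, 16, 28] -> [18] and [16, 28]
    Split: [16, 28] -> [16] and [28]
    Merge: [16] + [28] -> [16, 28]
  Merge: [18] + [16, 28] -> [16, 18, 28]
  Split: [13, 14, 13] -> [13] and [14, 13]
    Split: [14, 13] -> [14] and [13]
    Merge: [14] + [13] -> [13, 14]
  Merge: [13] + [13, 14] -> [13, 13, 14]
Merge: [16, 18, 28] + [13, 13, 14] -> [13, 13, 14, 16, 18, 28]

Final sorted array: [13, 13, 14, 16, 18, 28]

The merge sort proceeds by recursively splitting the array and merging sorted halves.
After all merges, the sorted array is [13, 13, 14, 16, 18, 28].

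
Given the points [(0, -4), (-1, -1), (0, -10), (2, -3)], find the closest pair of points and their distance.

Computing all pairwise distances among 4 points:

d((0, -4), (-1, -1)) = 3.1623
d((0, -4), (0, -10)) = 6.0
d((0, -4), (2, -3)) = 2.2361 <-- minimum
d((-1, -1), (0, -10)) = 9.0554
d((-1, -1), (2, -3)) = 3.6056
d((0, -10), (2, -3)) = 7.2801

Closest pair: (0, -4) and (2, -3) with distance 2.2361

The closest pair is (0, -4) and (2, -3) with Euclidean distance 2.2361. For 4 points, brute-force pairwise comparison is shown above. For large n, the divide-and-conquer algorithm (sort by x, recurse on halves, check the dividing strip) achieves O(n log n).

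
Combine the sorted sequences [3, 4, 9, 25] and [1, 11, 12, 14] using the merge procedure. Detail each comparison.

Merging process:

Compare 3 vs 1: take 1 from right. Merged: [1]
Compare 3 vs 11: take 3 from left. Merged: [1, 3]
Compare 4 vs 11: take 4 from left. Merged: [1, 3, 4]
Compare 9 vs 11: take 9 from left. Merged: [1, 3, 4, 9]
Compare 25 vs 11: take 11 from right. Merged: [1, 3, 4, 9, 11]
Compare 25 vs 12: take 12 from right. Merged: [1, 3, 4, 9, 11, 12]
Compare 25 vs 14: take 14 from right. Merged: [1, 3, 4, 9, 11, 12, 14]
Append remaining from left: [25]. Merged: [1, 3, 4, 9, 11, 12, 14, 25]

Final merged array: [1, 3, 4, 9, 11, 12, 14, 25]
Total comparisons: 7

The merged array is [1, 3, 4, 9, 11, 12, 14, 25], requiring 7 comparisons. The merge step runs in O(n) time where n is the total number of elements.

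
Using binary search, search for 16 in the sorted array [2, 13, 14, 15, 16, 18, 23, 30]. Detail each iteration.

Binary search for 16 in [2, 13, 14, 15, 16, 18, 23, 30]:

lo=0, hi=7, mid=3, arr[mid]=15 -> 15 < 16, search right half
lo=4, hi=7, mid=5, arr[mid]=18 -> 18 > 16, search left half
lo=4, hi=4, mid=4, arr[mid]=16 -> Found target at index 4!

Binary search finds 16 at index 4 after 3 comparisons. The search repeatedly halves the search space by comparing with the middle element.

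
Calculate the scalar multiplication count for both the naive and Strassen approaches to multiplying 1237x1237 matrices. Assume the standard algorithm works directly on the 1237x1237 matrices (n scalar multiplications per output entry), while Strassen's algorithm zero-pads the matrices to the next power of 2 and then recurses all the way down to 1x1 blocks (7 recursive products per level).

Matrix multiplication for 1237x1237 matrices:

Strassen's algorithm requires power-of-2 dimensions. Pad 1237x1237 to 2048x2048 (next power of 2).

Standard algorithm: 1237^3 = 1892819053 multiplications
Strassen's algorithm: 7^(log2(2048)) = 7^11 = 1977326743 multiplications
Difference: 1892819053 - 1977326743 = -84507690 (Strassen uses MORE here due to padding overhead — for small or just-over-power-of-2 n, padding can outweigh the per-level savings)

Standard: 1892819053 multiplications (1237^3). Strassen: 1977326743 multiplications (7^11, after padding to 2048x2048). Strassen reduces 8 recursive multiplications to 7 at each level.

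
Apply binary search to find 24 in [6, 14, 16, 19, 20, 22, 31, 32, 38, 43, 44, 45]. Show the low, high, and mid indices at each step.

Binary search for 24 in [6, 14, 16, 19, 20, 22, 31, 32, 38, 43, 44, 45]:

lo=0, hi=11, mid=5, arr[mid]=22 -> 22 < 24, search right half
lo=6, hi=11, mid=8, arr[mid]=38 -> 38 > 24, search left half
lo=6, hi=7, mid=6, arr[mid]=31 -> 31 > 24, search left half
lo=6 > hi=5, target 24 not found

Binary search determines that 24 is not in the array after 3 comparisons. The search space was exhausted without finding the target.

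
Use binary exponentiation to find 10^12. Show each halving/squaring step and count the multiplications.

Computing 10^12 by squaring (build up from 10^1; each line after the first costs one multiplication):

10^1 = 10
10^2 = (10^1)^2 = 10^2 = 100
10^3 = 10 * 10^2 = 10 * 100 = 1000
10^6 = (10^3)^2 = 1000^2 = 1000000
10^12 = (10^6)^2 = 1000000^2 = 1000000000000

Result: 1000000000000
Multiplications needed: 4 (4 lines after 10^1)

10^12 = 1000000000000. Using exponentiation by squaring, this requires 4 multiplications. The key idea: if the exponent is even, square the half-power; if odd, multiply by the base once.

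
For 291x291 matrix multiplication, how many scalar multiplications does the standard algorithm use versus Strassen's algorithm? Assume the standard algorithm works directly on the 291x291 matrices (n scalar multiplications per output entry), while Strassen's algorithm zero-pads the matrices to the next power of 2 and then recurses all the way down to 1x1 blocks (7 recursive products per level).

Matrix multiplication for 291x291 matrices:

Strassen's algorithm requires power-of-2 dimensions. Pad 291x291 to 512x512 (next power of 2).

Standard algorithm: 291^3 = 24642171 multiplications
Strassen's algorithm: 7^(log2(512)) = 7^9 = 40353607 multiplications
Difference: 24642171 - 40353607 = -15711436 (Strassen uses MORE here due to padding overhead — for small or just-over-power-of-2 n, padding can outweigh the per-level savings)

Standard: 24642171 multiplications (291^3). Strassen: 40353607 multiplications (7^9, after padding to 512x512). Strassen reduces 8 recursive multiplications to 7 at each level.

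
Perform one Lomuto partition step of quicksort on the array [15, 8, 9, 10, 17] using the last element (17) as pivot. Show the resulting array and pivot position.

Lomuto partition with pivot = 17:

Initial array: [15, 8, 9, 10, 17]

arr[0]=15 <= 17: swap with position 0, array becomes [15, 8, 9, 10, 17]
arr[1]=8 <= 17: swap with position 1, array becomes [15, 8, 9, 10, 17]
arr[2]=9 <= 17: swap with position 2, array becomes [15, 8, 9, 10, 17]
arr[3]=10 <= 17: swap with position 3, array becomes [15, 8, 9, 10, 17]

Place pivot at position 4: [15, 8, 9, 10, 17]
Pivot position: 4

After partitioning with pivot 17, the array becomes [15, 8, 9, 10, 17]. The pivot is placed at index 4. All elements to the left of the pivot are <= 17, and all elements to the right are > 17.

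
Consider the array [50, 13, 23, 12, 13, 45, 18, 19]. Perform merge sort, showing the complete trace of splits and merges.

Merge sort trace:

Split: [50, 13, 23, 12, 13, 45, 18, 19] -> [50, 13, 23, 12] and [13, 45, 18, 19]
  Split: [50, 13, 23, 12] -> [50, 13] and [23, 12]
    Split: [50, 13] -> [50] and [13]
    Merge: [50] + [13] -> [13, 50]
    Split: [23, 12] -> [23] and [12]
    Merge: [23] + [12] -> [12, 23]
  Merge: [13, 50] + [12, 23] -> [12, 13, 23, 50]
  Split: [13, 45, 18, 19] -> [13, 45] and [18, 19]
    Split: [13, 45] -> [13] and [45]
    Merge: [13] + [45] -> [13, 45]
    Split: [18, 19] -> [18] and [19]
    Merge: [18] + [19] -> [18, 19]
  Merge: [13, 45] + [18, 19] -> [13, 18, 19, 45]
Merge: [12, 13, 23, 50] + [13, 18, 19, 45] -> [12, 13, 13, 18, 19, 23, 45, 50]

Final sorted array: [12, 13, 13, 18, 19, 23, 45, 50]

The merge sort proceeds by recursively splitting the array and merging sorted halves.
After all merges, the sorted array is [12, 13, 13, 18, 19, 23, 45, 50].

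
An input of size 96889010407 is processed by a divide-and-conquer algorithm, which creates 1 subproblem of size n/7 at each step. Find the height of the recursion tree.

For divide and conquer with division factor 7:

Problem sizes at each level:
Level 0: 96889010407
Level 1: 13841287201
Level 2: 1977326743
Level 3: 282475249
Level 4: 40353607
Level 5: 5764801
Level 6: 823543
Level 7: 117649
Level 8: 16807
Level 9: 2401
Level 10: 343
Level 11: 49
Level 12: 7
Level 13: 1

The root is level 0 and the size-1 base case is level 13 (the tree spans levels 0 through 13, i.e. 14 levels counting the root), so the depth is the number of divisions: log_7(96889010407) = 13

The recursion tree depth is log_7(96889010407) = 13. At each level, the problem size is divided by 7, so it takes 13 divisions to reduce to a base case of size 1. The algorithm makes 1 recursive call at each level.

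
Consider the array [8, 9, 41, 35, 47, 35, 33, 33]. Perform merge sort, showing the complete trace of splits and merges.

Merge sort trace:

Split: [8, 9, 41, 35, 47, 35, 33, 33] -> [8, 9, 41, 35] and [47, 35, 33, 33]
  Split: [8, 9, 41, 35] -> [8, 9] and [41, 35]
    Split: [8, 9] -> [8] and [9]
    Merge: [8] + [9] -> [8, 9]
    Split: [41, 35] -> [41] and [35]
    Merge: [41] + [35] -> [35, 41]
  Merge: [8, 9] + [35, 41] -> [8, 9, 35, 41]
  Split: [47, 35, 33, 33] -> [47, 35] and [33, 33]
    Split: [47, 35] -> [47] and [35]
    Merge: [47] + [35] -> [35, 47]
    Split: [33, 33] -> [33] and [33]
    Merge: [33] + [33] -> [33, 33]
  Merge: [35, 47] + [33, 33] -> [33, 33, 35, 47]
Merge: [8, 9, 35, 41] + [33, 33, 35, 47] -> [8, 9, 33, 33, 35, 35, 41, 47]

Final sorted array: [8, 9, 33, 33, 35, 35, 41, 47]

The merge sort proceeds by recursively splitting the array and merging sorted halves.
After all merges, the sorted array is [8, 9, 33, 33, 35, 35, 41, 47].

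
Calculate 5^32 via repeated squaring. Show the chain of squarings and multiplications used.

Computing 5^32 by squaring (build up from 5^1; each line after the first costs one multiplication):

5^1 = 5
5^2 = (5^1)^2 = 5^2 = 25
5^4 = (5^2)^2 = 25^2 = 625
5^8 = (5^4)^2 = 625^2 = 390625
5^16 = (5^8)^2 = 390625^2 = 152587890625
5^32 = (5^16)^2 = 152587890625^2 = 23283064365386962890625

Result: 23283064365386962890625
Multiplications needed: 5 (5 lines after 5^1)

5^32 = 23283064365386962890625. Using exponentiation by squaring, this requires 5 multiplications. The key idea: if the exponent is even, square the half-power; if odd, multiply by the base once.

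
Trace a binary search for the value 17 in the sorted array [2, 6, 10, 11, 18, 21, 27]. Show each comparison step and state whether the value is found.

Binary search for 17 in [2, 6, 10, 11, 18, 21, 27]:

lo=0, hi=6, mid=3, arr[mid]=11 -> 11 < 17, search right half
lo=4, hi=6, mid=5, arr[mid]=21 -> 21 > 17, search left half
lo=4, hi=4, mid=4, arr[mid]=18 -> 18 > 17, search left half
lo=4 > hi=3, target 17 not found

Binary search determines that 17 is not in the array after 3 comparisons. The search space was exhausted without finding the target.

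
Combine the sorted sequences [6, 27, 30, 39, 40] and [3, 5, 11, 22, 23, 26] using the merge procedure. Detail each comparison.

Merging process:

Compare 6 vs 3: take 3 from right. Merged: [3]
Compare 6 vs 5: take 5 from right. Merged: [3, 5]
Compare 6 vs 11: take 6 from left. Merged: [3, 5, 6]
Compare 27 vs 11: take 11 from right. Merged: [3, 5, 6, 11]
Compare 27 vs 22: take 22 from right. Merged: [3, 5, 6, 11, 22]
Compare 27 vs 23: take 23 from right. Merged: [3, 5, 6, 11, 22, 23]
Compare 27 vs 26: take 26 from right. Merged: [3, 5, 6, 11, 22, 23, 26]
Append remaining from left: [27, 30, 39, 40]. Merged: [3, 5, 6, 11, 22, 23, 26, 27, 30, 39, 40]

Final merged array: [3, 5, 6, 11, 22, 23, 26, 27, 30, 39, 40]
Total comparisons: 7

The merged array is [3, 5, 6, 11, 22, 23, 26, 27, 30, 39, 40], requiring 7 comparisons. The merge step runs in O(n) time where n is the total number of elements.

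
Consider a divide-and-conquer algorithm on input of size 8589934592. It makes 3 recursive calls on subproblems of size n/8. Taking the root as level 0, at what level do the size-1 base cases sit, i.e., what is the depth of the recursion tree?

For divide and conquer with division factor 8:

Problem sizes at each level:
Level 0: 8589934592
Level 1: 1073741824
Level 2: 134217728
Level 3: 16777216
Level 4: 2097152
Level 5: 262144
Level 6: 32768
Level 7: 4096
Level 8: 512
Level 9: 64
Level 10: 8
Level 11: 1

The root is level 0 and the size-1 base case is level 11 (the tree spans levels 0 through 11, i.e. 12 levels counting the root), so the depth is the number of divisions: log_8(8589934592) = 11

The recursion tree depth is log_8(8589934592) = 11. At each level, the problem size is divided by 8, so it takes 11 divisions to reduce to a base case of size 1. The algorithm makes 3 recursive calls at each level.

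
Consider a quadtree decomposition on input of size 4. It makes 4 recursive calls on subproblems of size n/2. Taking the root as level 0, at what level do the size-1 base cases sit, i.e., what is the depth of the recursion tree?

For divide and conquer with division factor 2:

Problem sizes at each level:
Level 0: 4
Level 1: 2
Level 2: 1

The root is level 0 and the size-1 base case is level 2 (the tree spans levels 0 through 2, i.e. 3 levels counting the root), so the depth is the number of divisions: log_2(4) = 2

The recursion tree depth is log_2(4) = 2. At each level, the problem size is divided by 2, so it takes 2 divisions to reduce to a base case of size 1. The algorithm makes 4 recursive calls at each level.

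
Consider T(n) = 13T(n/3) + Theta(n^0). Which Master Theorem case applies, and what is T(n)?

Master Theorem for T(n) = 13T(n/3) + O(n^0):

a = 13, b = 3, c = 0
log_b(a) = log_3(13) = 2.3347

Case 1: c = 0 < log_3(13) = 2.3347
T(n) = O(n^(log_3 13))

For T(n) = 13T(n/3) + O(n^0): log_3(13) = 2.3347. This is Case 1 of the Master Theorem (c < log_b(a), work dominated by leaves), giving O(n^(log_3 13)).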